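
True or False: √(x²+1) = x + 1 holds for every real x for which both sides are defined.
Claim: √(x²+1) = x + 1.
Test a specific point where both sides are defined: x = 5.
LHS = √(x²+1) ≈ 5.0990
RHS = x + 1 ≈ 6.0000
Since 5.0990 ≠ 6.0000, the equation fails at this point, so it cannot hold for every real x for which both sides are defined.
(x+1)² = x² + 2x + 1 ≠ x² + 1 unless x = 0.

Conclusion: False.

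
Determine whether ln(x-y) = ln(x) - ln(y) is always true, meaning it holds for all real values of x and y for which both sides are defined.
No, this is NOT an identity.

Claim: ln(x-y) = ln(x) - ln(y).
Test a specific point where both sides are defined: x = 2, y = 1/2.
LHS = ln(x-y) ≈ 0.4055
RHS = ln(x) - ln(y) ≈ 1.3863
Since 0.4055 ≠ 1.3863, the equation fails at this point, so it cannot hold for all real values of x and y for which both sides are defined.
ln(x) - ln(y) = ln(x/y), not ln(x-y).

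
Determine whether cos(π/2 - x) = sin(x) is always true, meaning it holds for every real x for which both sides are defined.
Claim: cos(π/2 - x) = sin(x).
Reasoning: Use cos(u - v) = cos(u)cos(v) + sin(u)sin(v) with u = π/2, v = x: cos(π/2)cos(x) + sin(π/2)sin(x) = 0·cos(x) + 1·sin(x) = sin(x).
So the two sides agree for every real x for which both sides are defined.

Conclusion: Yes, this is an identity.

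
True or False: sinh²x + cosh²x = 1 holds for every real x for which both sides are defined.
False.

Claim: sinh²x + cosh²x = 1.
Test a specific point where both sides are defined: x = 3/2.
LHS = sinh²x + cosh²x ≈ 10.0677
RHS = 1 ≈ 1.0000
Since 10.0677 ≠ 1.0000, the equation fails at this point, so it cannot hold for every real x for which both sides are defined.
The correct hyperbolic identity is cosh²x - sinh²x = 1 (a difference); the sum sinh²x + cosh²x equals cosh(2x).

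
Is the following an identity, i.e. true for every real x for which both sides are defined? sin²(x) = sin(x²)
No, this is NOT an identity.

Claim: sin²(x) = sin(x²).
Test a specific point where both sides are defined: x = 2π/3.
LHS = sin²(x) ≈ 0.7500
RHS = sin(x²) ≈ -0.9474
Since 0.7500 ≠ -0.9474, the equation fails at this point, so it cannot hold for every real x for which both sides are defined.
sin²(x) means (sin x)², squaring the output; sin(x²) squares the input. These are different functions.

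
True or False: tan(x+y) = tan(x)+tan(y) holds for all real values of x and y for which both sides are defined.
Claim: tan(x+y) = tan(x)+tan(y).
Test a specific point where both sides are defined: x = π/6, y = 3π/4.
LHS = tan(x+y) ≈ -0.2679
RHS = tan(x)+tan(y) ≈ -0.4226
Since -0.2679 ≠ -0.4226, the equation fails at this point, so it cannot hold for all real values of x and y for which both sides are defined.
The correct formula is tan(x+y) = (tan(x) + tan(y))/(1 - tan(x)tan(y)).

Conclusion: False.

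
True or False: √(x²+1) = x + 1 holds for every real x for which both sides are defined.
Claim: √(x²+1) = x + 1.
Test a specific point where both sides are defined: x = 1.
LHS = √(x²+1) ≈ 1.4142
RHS = x + 1 ≈ 2.0000
Since 1.4142 ≠ 2.0000, the equation fails at this point, so it cannot hold for every real x for which both sides are defined.
(x+1)² = x² + 2x + 1 ≠ x² + 1 unless x = 0.

Conclusion: False.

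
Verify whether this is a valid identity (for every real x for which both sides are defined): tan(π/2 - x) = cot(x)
Yes, this is an identity.

Claim: tan(π/2 - x) = cot(x).
Reasoning: tan(π/2 - x) = sin(π/2 - x)/cos(π/2 - x) = cos(x)/sin(x) = cot(x), using the cofunction identities sin(π/2 - x) = cos(x) and cos(π/2 - x) = sin(x).
So the two sides agree for every real x for which both sides are defined.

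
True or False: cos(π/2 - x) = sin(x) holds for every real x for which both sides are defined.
Claim: cos(π/2 - x) = sin(x).
Reasoning: Use cos(u - v) = cos(u)cos(v) + sin(u)sin(v) with u = π/2, v = x: cos(π/2)cos(x) + sin(π/2)sin(x) = 0·cos(x) + 1·sin(x) = sin(x).
So the two sides agree for every real x for which both sides are defined.

Conclusion: True.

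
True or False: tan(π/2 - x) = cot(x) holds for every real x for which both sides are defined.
True.

Claim: tan(π/2 - x) = cot(x).
Reasoning: tan(π/2 - x) = sin(π/2 - x)/cos(π/2 - x) = cos(x)/sin(x) = cot(x), using the cofunction identities sin(π/2 - x) = cos(x) and cos(π/2 - x) = sin(x).
So the two sides agree for every real x for which both sides are defined.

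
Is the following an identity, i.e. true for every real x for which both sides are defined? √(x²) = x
Claim: √(x²) = x.
Test a specific point where both sides are defined: x = -3.
LHS = √(x²) ≈ 3.0000
RHS = x ≈ -3.0000
Since 3.0000 ≠ -3.0000, the equation fails at this point, so it cannot hold for every real x for which both sides are defined.
√(x²) = |x|, which differs from x whenever x < 0 (both sides are defined for every real x).

Conclusion: No, this is NOT an identity.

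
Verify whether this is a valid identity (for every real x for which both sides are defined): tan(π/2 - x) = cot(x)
Yes, this is an identity.

Claim: tan(π/2 - x) = cot(x).
Reasoning: tan(π/2 - x) = sin(π/2 - x)/cos(π/2 - x) = cos(x)/sin(x) = cot(x), using the cofunction identities sin(π/2 - x) = cos(x) and cos(π/2 - x) = sin(x).
So the two sides agree for every real x for which both sides are defined.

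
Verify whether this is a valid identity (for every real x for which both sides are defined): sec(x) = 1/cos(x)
Claim: sec(x) = 1/cos(x).
Reasoning: sec(x) is by definition the reciprocal of cos(x), wherever cos(x) ≠ 0.
So the two sides agree for every real x for which both sides are defined.

Conclusion: Yes, this is an identity.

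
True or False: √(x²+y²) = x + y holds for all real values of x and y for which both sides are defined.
Claim: √(x²+y²) = x + y.
Test a specific point where both sides are defined: x = 2, y = -2.
LHS = √(x²+y²) ≈ 2.8284
RHS = x + y ≈ 0.0000
Since 2.8284 ≠ 0.0000, the equation fails at this point, so it cannot hold for all real values of x and y for which both sides are defined.
(x+y)² = x² + 2xy + y², not x² + y², so the square root does not split this way.

Conclusion: False.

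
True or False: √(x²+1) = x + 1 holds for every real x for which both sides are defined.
Claim: √(x²+1) = x + 1.
Test a specific point where both sides are defined: x = 2.
LHS = √(x²+1) ≈ 2.2361
RHS = x + 1 ≈ 3.0000
Since 2.2361 ≠ 3.0000, the equation fails at this point, so it cannot hold for every real x for which both sides are defined.
(x+1)² = x² + 2x + 1 ≠ x² + 1 unless x = 0.

Conclusion: False.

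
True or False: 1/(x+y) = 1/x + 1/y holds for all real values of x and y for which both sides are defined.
False.

Claim: 1/(x+y) = 1/x + 1/y.
Test a specific point where both sides are defined: x = -2, y = -3.
LHS = 1/(x+y) ≈ -0.2000
RHS = 1/x + 1/y ≈ -0.8333
Since -0.2000 ≠ -0.8333, the equation fails at this point, so it cannot hold for all real values of x and y for which both sides are defined.
1/x + 1/y = (x+y)/(xy), which is not 1/(x+y).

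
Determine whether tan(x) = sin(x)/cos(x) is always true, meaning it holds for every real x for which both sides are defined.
Yes, this is an identity.

Claim: tan(x) = sin(x)/cos(x).
Reasoning: For an angle x whose terminal point on the unit circle is (cos x, sin x), tan(x) is defined as the ratio (second coordinate)/(first coordinate) = sin(x)/cos(x), wherever cos(x) ≠ 0.
So the two sides agree for every real x for which both sides are defined.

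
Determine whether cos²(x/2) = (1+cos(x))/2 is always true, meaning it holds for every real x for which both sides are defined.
Claim: cos²(x/2) = (1+cos(x))/2.
Reasoning: Use cos(2θ) = 2cos²θ - 1 with θ = x/2: cos(x) = 2cos²(x/2) - 1. Solving for cos²(x/2) gives (1 + cos(x))/2.
So the two sides agree for every real x for which both sides are defined.

Conclusion: Yes, this is an identity.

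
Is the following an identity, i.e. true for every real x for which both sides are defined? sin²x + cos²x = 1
Claim: sin²x + cos²x = 1.
Reasoning: The point (cos x, sin x) lies on the unit circle X² + Y² = 1, so cos²x + sin²x = 1 for every real x.
So the two sides agree for every real x for which both sides are defined.

Conclusion: Yes, this is an identity.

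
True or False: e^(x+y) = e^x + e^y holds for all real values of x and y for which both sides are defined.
False.

Claim: e^(x+y) = e^x + e^y.
Test a specific point where both sides are defined: x = 4, y = 2.
LHS = e^(x+y) ≈ 403.4288
RHS = e^x + e^y ≈ 61.9872
Since 403.4288 ≠ 61.9872, the equation fails at this point, so it cannot hold for all real values of x and y for which both sides are defined.
The correct rule is e^(x+y) = e^x · e^y (a product, not a sum).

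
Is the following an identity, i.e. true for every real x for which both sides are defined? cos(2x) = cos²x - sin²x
Yes, this is an identity.

Claim: cos(2x) = cos²x - sin²x.
Reasoning: Put y = x in the addition formula cos(x+y) = cos(x)cos(y) - sin(x)sin(y): cos(2x) = cos²x - sin²x.
So the two sides agree for every real x for which both sides are defined.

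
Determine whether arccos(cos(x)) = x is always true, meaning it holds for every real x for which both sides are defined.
No, this is NOT an identity.

Claim: arccos(cos(x)) = x.
Test a specific point where both sides are defined: x = -π/6.
LHS = arccos(cos(x)) ≈ 0.5236
RHS = x ≈ -0.5236
Since 0.5236 ≠ -0.5236, the equation fails at this point, so it cannot hold for every real x for which both sides are defined.
arccos only returns values in [0, π], so arccos(cos(x)) = x holds only for x in that interval, not for all real x.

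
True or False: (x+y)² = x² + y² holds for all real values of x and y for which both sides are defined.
False.

Claim: (x+y)² = x² + y².
Test a specific point where both sides are defined: x = 1/2, y = -2.
LHS = (x+y)² ≈ 2.2500
RHS = x² + y² ≈ 4.2500
Since 2.2500 ≠ 4.2500, the equation fails at this point, so it cannot hold for all real values of x and y for which both sides are defined.
The correct expansion is (x+y)² = x² + 2xy + y²; the cross term 2xy is missing.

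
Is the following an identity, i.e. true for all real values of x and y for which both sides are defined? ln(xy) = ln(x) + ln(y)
Yes, this is an identity.

Claim: ln(xy) = ln(x) + ln(y).
Reasoning: Both sides are simultaneously defined only when x, y > 0. Write x = e^p, y = e^q (p = ln x, q = ln y). Then xy = e^p · e^q = e^(p+q), so ln(xy) = p + q = ln(x) + ln(y).
So the two sides agree for all real values of x and y for which both sides are defined.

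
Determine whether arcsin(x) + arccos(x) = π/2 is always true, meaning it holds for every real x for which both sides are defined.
Yes, this is an identity.

Claim: arcsin(x) + arccos(x) = π/2.
Reasoning: Both sides are defined for -1 ≤ x ≤ 1. Let θ = arcsin(x), so sin θ = x and θ ∈ [-π/2, π/2]. Then cos(π/2 - θ) = sin θ = x and π/2 - θ ∈ [0, π], which is exactly the range of arccos, so arccos(x) = π/2 - θ. Adding: arcsin(x) + arccos(x) = θ + (π/2 - θ) = π/2.
So the two sides agree for every real x for which both sides are defined.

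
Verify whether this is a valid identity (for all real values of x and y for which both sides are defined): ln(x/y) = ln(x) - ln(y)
Yes, this is an identity.

Claim: ln(x/y) = ln(x) - ln(y).
Reasoning: Both sides are simultaneously defined only when x, y > 0. Write x = e^p, y = e^q. Then x/y = e^(p-q), so ln(x/y) = p - q = ln(x) - ln(y).
So the two sides agree for all real values of x and y for which both sides are defined.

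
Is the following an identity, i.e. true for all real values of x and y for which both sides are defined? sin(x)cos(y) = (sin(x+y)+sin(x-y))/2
Yes, this is an identity.

Claim: sin(x)cos(y) = (sin(x+y)+sin(x-y))/2.
Reasoning: sin(x+y) = sin(x)cos(y) + cos(x)sin(y) and sin(x-y) = sin(x)cos(y) - cos(x)sin(y). Adding, sin(x+y) + sin(x-y) = 2sin(x)cos(y); divide by 2.
So the two sides agree for all real values of x and y for which both sides are defined.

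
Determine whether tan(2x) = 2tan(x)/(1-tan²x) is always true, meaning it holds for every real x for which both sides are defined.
Claim: tan(2x) = 2tan(x)/(1-tan²x).
Reasoning: tan(2x) = sin(2x)/cos(2x) = 2sin(x)cos(x) / (cos²x - sin²x). Divide numerator and denominator by cos²x: 2tan(x) / (1 - tan²x).
So the two sides agree for every real x for which both sides are defined.

Conclusion: Yes, this is an identity.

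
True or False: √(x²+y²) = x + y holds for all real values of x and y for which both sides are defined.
Claim: √(x²+y²) = x + y.
Test a specific point where both sides are defined: x = 3, y = -3.
LHS = √(x²+y²) ≈ 4.2426
RHS = x + y ≈ 0.0000
Since 4.2426 ≠ 0.0000, the equation fails at this point, so it cannot hold for all real values of x and y for which both sides are defined.
(x+y)² = x² + 2xy + y², not x² + y², so the square root does not split this way.

Conclusion: False.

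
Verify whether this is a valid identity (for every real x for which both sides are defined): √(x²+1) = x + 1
No, this is NOT an identity.

Claim: √(x²+1) = x + 1.
Test a specific point where both sides are defined: x = -1.
LHS = √(x²+1) ≈ 1.4142
RHS = x + 1 ≈ 0.0000
Since 1.4142 ≠ 0.0000, the equation fails at this point, so it cannot hold for every real x for which both sides are defined.
(x+1)² = x² + 2x + 1 ≠ x² + 1 unless x = 0.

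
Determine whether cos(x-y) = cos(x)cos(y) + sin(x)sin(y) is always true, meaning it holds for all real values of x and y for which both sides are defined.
Claim: cos(x-y) = cos(x)cos(y) + sin(x)sin(y).
Reasoning: Replace y by -y in cos(x+y) = cos(x)cos(y) - sin(x)sin(y) and use cos(-y) = cos(y), sin(-y) = -sin(y): cos(x-y) = cos(x)cos(y) + sin(x)sin(y).
So the two sides agree for all real values of x and y for which both sides are defined.

Conclusion: Yes, this is an identity.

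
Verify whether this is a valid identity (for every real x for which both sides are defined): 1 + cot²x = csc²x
Claim: 1 + cot²x = csc²x.
Reasoning: Start from sin²x + cos²x = 1 and divide every term by sin²x (allowed wherever cot x and csc x are defined): 1 + cot²x = 1/sin²x = csc²x.
So the two sides agree for every real x for which both sides are defined.

Conclusion: Yes, this is an identity.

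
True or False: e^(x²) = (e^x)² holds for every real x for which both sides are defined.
False.

Claim: e^(x²) = (e^x)².
Test a specific point where both sides are defined: x = 1.
LHS = e^(x²) ≈ 2.7183
RHS = (e^x)² ≈ 7.3891
Since 2.7183 ≠ 7.3891, the equation fails at this point, so it cannot hold for every real x for which both sides are defined.
(e^x)² = e^(2x), and 2x ≠ x² in general.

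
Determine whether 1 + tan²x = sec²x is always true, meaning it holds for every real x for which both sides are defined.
Claim: 1 + tan²x = sec²x.
Reasoning: Start from sin²x + cos²x = 1 and divide every term by cos²x (allowed wherever tan x and sec x are defined): tan²x + 1 = 1/cos²x = sec²x.
So the two sides agree for every real x for which both sides are defined.

Conclusion: Yes, this is an identity.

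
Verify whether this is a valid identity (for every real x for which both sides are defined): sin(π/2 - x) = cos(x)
Claim: sin(π/2 - x) = cos(x).
Reasoning: Use sin(u - v) = sin(u)cos(v) - cos(u)sin(v) with u = π/2, v = x: sin(π/2)cos(x) - cos(π/2)sin(x) = 1·cos(x) - 0·sin(x) = cos(x).
So the two sides agree for every real x for which both sides are defined.

Conclusion: Yes, this is an identity.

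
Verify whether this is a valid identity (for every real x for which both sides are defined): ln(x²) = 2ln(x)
Claim: ln(x²) = 2ln(x).
Reasoning: The right side requires x > 0. For x > 0, x² = (e^(ln x))² = e^(2ln x), so ln(x²) = 2ln(x). (For x < 0 the right side is undefined, so those values are outside the claim.)
So the two sides agree for every real x for which both sides are defined.

Conclusion: Yes, this is an identity.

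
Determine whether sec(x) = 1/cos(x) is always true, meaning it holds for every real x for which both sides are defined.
Claim: sec(x) = 1/cos(x).
Reasoning: sec(x) is by definition the reciprocal of cos(x), wherever cos(x) ≠ 0.
So the two sides agree for every real x for which both sides are defined.

Conclusion: Yes, this is an identity.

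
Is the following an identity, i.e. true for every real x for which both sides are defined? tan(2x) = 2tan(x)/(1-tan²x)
Yes, this is an identity.

Claim: tan(2x) = 2tan(x)/(1-tan²x).
Reasoning: tan(2x) = sin(2x)/cos(2x) = 2sin(x)cos(x) / (cos²x - sin²x). Divide numerator and denominator by cos²x: 2tan(x) / (1 - tan²x).
So the two sides agree for every real x for which both sides are defined.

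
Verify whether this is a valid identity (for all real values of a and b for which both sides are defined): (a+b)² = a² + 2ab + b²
Yes, this is an identity.

Claim: (a+b)² = a² + 2ab + b².
Reasoning: Expand: (a+b)² = (a+b)(a+b) = a·a + a·b + b·a + b·b = a² + 2ab + b².
So the two sides agree for all real values of a and b for which both sides are defined.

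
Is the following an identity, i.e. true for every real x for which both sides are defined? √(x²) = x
Claim: √(x²) = x.
Test a specific point where both sides are defined: x = -2.
LHS = √(x²) ≈ 2.0000
RHS = x ≈ -2.0000
Since 2.0000 ≠ -2.0000, the equation fails at this point, so it cannot hold for every real x for which both sides are defined.
√(x²) = |x|, which differs from x whenever x < 0 (both sides are defined for every real x).

Conclusion: No, this is NOT an identity.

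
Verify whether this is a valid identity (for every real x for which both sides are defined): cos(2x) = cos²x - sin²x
Claim: cos(2x) = cos²x - sin²x.
Reasoning: Put y = x in the addition formula cos(x+y) = cos(x)cos(y) - sin(x)sin(y): cos(2x) = cos²x - sin²x.
So the two sides agree for every real x for which both sides are defined.

Conclusion: Yes, this is an identity.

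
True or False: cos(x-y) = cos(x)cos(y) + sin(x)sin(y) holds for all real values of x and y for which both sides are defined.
Claim: cos(x-y) = cos(x)cos(y) + sin(x)sin(y).
Reasoning: Replace y by -y in cos(x+y) = cos(x)cos(y) - sin(x)sin(y) and use cos(-y) = cos(y), sin(-y) = -sin(y): cos(x-y) = cos(x)cos(y) + sin(x)sin(y).
So the two sides agree for all real values of x and y for which both sides are defined.

Conclusion: True.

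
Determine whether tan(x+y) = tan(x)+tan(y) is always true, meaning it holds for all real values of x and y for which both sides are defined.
No, this is NOT an identity.

Claim: tan(x+y) = tan(x)+tan(y).
Test a specific point where both sides are defined: x = 2π/3, y = π/6.
LHS = tan(x+y) ≈ -0.5774
RHS = tan(x)+tan(y) ≈ -1.1547
Since -0.5774 ≠ -1.1547, the equation fails at this point, so it cannot hold for all real values of x and y for which both sides are defined.
The correct formula is tan(x+y) = (tan(x) + tan(y))/(1 - tan(x)tan(y)).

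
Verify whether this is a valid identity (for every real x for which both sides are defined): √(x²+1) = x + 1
No, this is NOT an identity.

Claim: √(x²+1) = x + 1.
Test a specific point where both sides are defined: x = 5.
LHS = √(x²+1) ≈ 5.0990
RHS = x + 1 ≈ 6.0000
Since 5.0990 ≠ 6.0000, the equation fails at this point, so it cannot hold for every real x for which both sides are defined.
(x+1)² = x² + 2x + 1 ≠ x² + 1 unless x = 0.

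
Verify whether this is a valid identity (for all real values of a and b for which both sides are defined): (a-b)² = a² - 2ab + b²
Claim: (a-b)² = a² - 2ab + b².
Reasoning: Expand: (a-b)² = (a-b)(a-b) = a·a - a·b - b·a + b·b = a² - 2ab + b².
So the two sides agree for all real values of a and b for which both sides are defined.

Conclusion: Yes, this is an identity.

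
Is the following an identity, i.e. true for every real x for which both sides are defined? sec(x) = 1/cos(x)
Yes, this is an identity.

Claim: sec(x) = 1/cos(x).
Reasoning: sec(x) is by definition the reciprocal of cos(x), wherever cos(x) ≠ 0.
So the two sides agree for every real x for which both sides are defined.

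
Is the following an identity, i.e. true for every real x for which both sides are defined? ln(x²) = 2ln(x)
Claim: ln(x²) = 2ln(x).
Reasoning: The right side requires x > 0. For x > 0, x² = (e^(ln x))² = e^(2ln x), so ln(x²) = 2ln(x). (For x < 0 the right side is undefined, so those values are outside the claim.)
So the two sides agree for every real x for which both sides are defined.

Conclusion: Yes, this is an identity.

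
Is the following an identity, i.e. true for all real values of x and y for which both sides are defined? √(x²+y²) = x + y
No, this is NOT an identity.

Claim: √(x²+y²) = x + y.
Test a specific point where both sides are defined: x = 3/2, y = 1/2.
LHS = √(x²+y²) ≈ 1.5811
RHS = x + y ≈ 2.0000
Since 1.5811 ≠ 2.0000, the equation fails at this point, so it cannot hold for all real values of x and y for which both sides are defined.
(x+y)² = x² + 2xy + y², not x² + y², so the square root does not split this way.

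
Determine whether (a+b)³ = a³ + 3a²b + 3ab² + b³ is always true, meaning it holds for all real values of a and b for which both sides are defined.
Yes, this is an identity.

Claim: (a+b)³ = a³ + 3a²b + 3ab² + b³.
Reasoning: (a+b)³ = (a+b)(a+b)² = (a+b)(a² + 2ab + b²) = a³ + 2a²b + ab² + a²b + 2ab² + b³ = a³ + 3a²b + 3ab² + b³.
So the two sides agree for all real values of a and b for which both sides are defined.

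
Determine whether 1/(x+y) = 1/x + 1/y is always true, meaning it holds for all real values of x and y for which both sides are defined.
No, this is NOT an identity.

Claim: 1/(x+y) = 1/x + 1/y.
Test a specific point where both sides are defined: x = -1, y = -1.
LHS = 1/(x+y) ≈ -0.5000
RHS = 1/x + 1/y ≈ -2.0000
Since -0.5000 ≠ -2.0000, the equation fails at this point, so it cannot hold for all real values of x and y for which both sides are defined.
1/x + 1/y = (x+y)/(xy), which is not 1/(x+y).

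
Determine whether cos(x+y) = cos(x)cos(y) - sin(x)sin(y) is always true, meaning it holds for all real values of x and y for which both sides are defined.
Claim: cos(x+y) = cos(x)cos(y) - sin(x)sin(y).
Reasoning: By Euler's formula e^(i(x+y)) = e^(ix)·e^(iy) = (cos x + i·sin x)(cos y + i·sin y). The real part of the left side is cos(x+y); the real part of the product is cos(x)cos(y) - sin(x)sin(y) (since i·i = -1).
So the two sides agree for all real values of x and y for which both sides are defined.

Conclusion: Yes, this is an identity.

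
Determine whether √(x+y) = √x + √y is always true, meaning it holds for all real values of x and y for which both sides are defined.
No, this is NOT an identity.

Claim: √(x+y) = √x + √y.
Test a specific point where both sides are defined: x = 5, y = 5.
LHS = √(x+y) ≈ 3.1623
RHS = √x + √y ≈ 4.4721
Since 3.1623 ≠ 4.4721, the equation fails at this point, so it cannot hold for all real values of x and y for which both sides are defined.
Squaring the right side gives x + 2√(xy) + y, not x + y.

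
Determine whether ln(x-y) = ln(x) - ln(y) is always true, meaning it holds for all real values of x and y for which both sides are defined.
Claim: ln(x-y) = ln(x) - ln(y).
Test a specific point where both sides are defined: x = 5, y = 3/2.
LHS = ln(x-y) ≈ 1.2528
RHS = ln(x) - ln(y) ≈ 1.2040
Since 1.2528 ≠ 1.2040, the equation fails at this point, so it cannot hold for all real values of x and y for which both sides are defined.
ln(x) - ln(y) = ln(x/y), not ln(x-y).

Conclusion: No, this is NOT an identity.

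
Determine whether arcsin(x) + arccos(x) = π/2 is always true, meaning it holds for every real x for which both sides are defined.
Yes, this is an identity.

Claim: arcsin(x) + arccos(x) = π/2.
Reasoning: Both sides are defined for -1 ≤ x ≤ 1. Let θ = arcsin(x), so sin θ = x and θ ∈ [-π/2, π/2]. Then cos(π/2 - θ) = sin θ = x and π/2 - θ ∈ [0, π], which is exactly the range of arccos, so arccos(x) = π/2 - θ. Adding: arcsin(x) + arccos(x) = θ + (π/2 - θ) = π/2.
So the two sides agree for every real x for which both sides are defined.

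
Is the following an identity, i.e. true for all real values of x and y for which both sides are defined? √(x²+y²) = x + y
Claim: √(x²+y²) = x + y.
Test a specific point where both sides are defined: x = 1/2, y = 1.
LHS = √(x²+y²) ≈ 1.1180
RHS = x + y ≈ 1.5000
Since 1.1180 ≠ 1.5000, the equation fails at this point, so it cannot hold for all real values of x and y for which both sides are defined.
(x+y)² = x² + 2xy + y², not x² + y², so the square root does not split this way.

Conclusion: No, this is NOT an identity.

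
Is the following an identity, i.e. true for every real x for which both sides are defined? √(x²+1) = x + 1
No, this is NOT an identity.

Claim: √(x²+1) = x + 1.
Test a specific point where both sides are defined: x = 1/2.
LHS = √(x²+1) ≈ 1.1180
RHS = x + 1 ≈ 1.5000
Since 1.1180 ≠ 1.5000, the equation fails at this point, so it cannot hold for every real x for which both sides are defined.
(x+1)² = x² + 2x + 1 ≠ x² + 1 unless x = 0.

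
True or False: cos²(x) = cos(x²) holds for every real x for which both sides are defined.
False.

Claim: cos²(x) = cos(x²).
Test a specific point where both sides are defined: x = π/4.
LHS = cos²(x) ≈ 0.5000
RHS = cos(x²) ≈ 0.8157
Since 0.5000 ≠ 0.8157, the equation fails at this point, so it cannot hold for every real x for which both sides are defined.
cos²(x) means (cos x)², squaring the output; cos(x²) squares the input. These are different functions.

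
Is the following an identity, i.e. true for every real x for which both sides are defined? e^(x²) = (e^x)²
No, this is NOT an identity.

Claim: e^(x²) = (e^x)².
Test a specific point where both sides are defined: x = 1.
LHS = e^(x²) ≈ 2.7183
RHS = (e^x)² ≈ 7.3891
Since 2.7183 ≠ 7.3891, the equation fails at this point, so it cannot hold for every real x for which both sides are defined.
(e^x)² = e^(2x), and 2x ≠ x² in general.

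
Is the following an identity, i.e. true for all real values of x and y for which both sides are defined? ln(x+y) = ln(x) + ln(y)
No, this is NOT an identity.

Claim: ln(x+y) = ln(x) + ln(y).
Test a specific point where both sides are defined: x = 5, y = 5.
LHS = ln(x+y) ≈ 2.3026
RHS = ln(x) + ln(y) ≈ 3.2189
Since 2.3026 ≠ 3.2189, the equation fails at this point, so it cannot hold for all real values of x and y for which both sides are defined.
ln(x) + ln(y) = ln(xy), not ln(x+y).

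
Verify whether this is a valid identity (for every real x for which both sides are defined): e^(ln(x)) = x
Claim: e^(ln(x)) = x.
Reasoning: For x > 0, ln(x) is by definition the exponent p such that e^p = x. Raising e to that exponent therefore returns x: e^(ln x) = x.
So the two sides agree for every real x for which both sides are defined.

Conclusion: Yes, this is an identity.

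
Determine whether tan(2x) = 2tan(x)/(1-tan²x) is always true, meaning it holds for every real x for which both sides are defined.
Yes, this is an identity.

Claim: tan(2x) = 2tan(x)/(1-tan²x).
Reasoning: tan(2x) = sin(2x)/cos(2x) = 2sin(x)cos(x) / (cos²x - sin²x). Divide numerator and denominator by cos²x: 2tan(x) / (1 - tan²x).
So the two sides agree for every real x for which both sides are defined.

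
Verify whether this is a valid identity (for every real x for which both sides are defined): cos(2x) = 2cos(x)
No, this is NOT an identity.

Claim: cos(2x) = 2cos(x).
Test a specific point where both sides are defined: x = -π/6.
LHS = cos(2x) ≈ 0.5000
RHS = 2cos(x) ≈ 1.7321
Since 0.5000 ≠ 1.7321, the equation fails at this point, so it cannot hold for every real x for which both sides are defined.
The correct double-angle formula is cos(2x) = cos²x - sin²x.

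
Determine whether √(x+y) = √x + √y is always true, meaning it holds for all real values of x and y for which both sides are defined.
Claim: √(x+y) = √x + √y.
Test a specific point where both sides are defined: x = 3/2, y = 3.
LHS = √(x+y) ≈ 2.1213
RHS = √x + √y ≈ 2.9568
Since 2.1213 ≠ 2.9568, the equation fails at this point, so it cannot hold for all real values of x and y for which both sides are defined.
Squaring the right side gives x + 2√(xy) + y, not x + y.

Conclusion: No, this is NOT an identity.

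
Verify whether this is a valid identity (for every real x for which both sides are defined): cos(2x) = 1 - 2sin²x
Claim: cos(2x) = 1 - 2sin²x.
Reasoning: cos(2x) = cos²x - sin²x. Replace cos²x by 1 - sin²x: (1 - sin²x) - sin²x = 1 - 2sin²x.
So the two sides agree for every real x for which both sides are defined.

Conclusion: Yes, this is an identity.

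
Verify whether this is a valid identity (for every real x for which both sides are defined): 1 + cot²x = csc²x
Yes, this is an identity.

Claim: 1 + cot²x = csc²x.
Reasoning: Start from sin²x + cos²x = 1 and divide every term by sin²x (allowed wherever cot x and csc x are defined): 1 + cot²x = 1/sin²x = csc²x.
So the two sides agree for every real x for which both sides are defined.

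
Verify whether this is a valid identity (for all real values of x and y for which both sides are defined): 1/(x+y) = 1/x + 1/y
Claim: 1/(x+y) = 1/x + 1/y.
Test a specific point where both sides are defined: x = 1/2, y = 4.
LHS = 1/(x+y) ≈ 0.2222
RHS = 1/x + 1/y ≈ 2.2500
Since 0.2222 ≠ 2.2500, the equation fails at this point, so it cannot hold for all real values of x and y for which both sides are defined.
1/x + 1/y = (x+y)/(xy), which is not 1/(x+y).

Conclusion: No, this is NOT an identity.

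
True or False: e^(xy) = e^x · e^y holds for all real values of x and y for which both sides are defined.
Claim: e^(xy) = e^x · e^y.
Test a specific point where both sides are defined: x = 4, y = -3.
LHS = e^(xy) ≈ 0.0000
RHS = e^x · e^y ≈ 2.7183
Since 0.0000 ≠ 2.7183, the equation fails at this point, so it cannot hold for all real values of x and y for which both sides are defined.
e^x · e^y = e^(x+y), not e^(xy).

Conclusion: False.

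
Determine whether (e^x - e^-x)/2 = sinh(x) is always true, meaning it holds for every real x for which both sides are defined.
Claim: (e^x - e^-x)/2 = sinh(x).
Reasoning: This is exactly the definition of the hyperbolic sine: sinh(x) := (e^x - e^-x)/2.
So the two sides agree for every real x for which both sides are defined.

Conclusion: Yes, this is an identity.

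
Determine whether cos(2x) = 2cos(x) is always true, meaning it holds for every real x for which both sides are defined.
No, this is NOT an identity.

Claim: cos(2x) = 2cos(x).
Test a specific point where both sides are defined: x = -π/6.
LHS = cos(2x) ≈ 0.5000
RHS = 2cos(x) ≈ 1.7321
Since 0.5000 ≠ 1.7321, the equation fails at this point, so it cannot hold for every real x for which both sides are defined.
The correct double-angle formula is cos(2x) = cos²x - sin²x.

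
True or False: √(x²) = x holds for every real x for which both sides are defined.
False.

Claim: √(x²) = x.
Test a specific point where both sides are defined: x = -2.
LHS = √(x²) ≈ 2.0000
RHS = x ≈ -2.0000
Since 2.0000 ≠ -2.0000, the equation fails at this point, so it cannot hold for every real x for which both sides are defined.
√(x²) = |x|, which differs from x whenever x < 0 (both sides are defined for every real x).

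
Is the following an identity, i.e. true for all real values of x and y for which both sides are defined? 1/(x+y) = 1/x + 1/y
Claim: 1/(x+y) = 1/x + 1/y.
Test a specific point where both sides are defined: x = -1, y = -2.
LHS = 1/(x+y) ≈ -0.3333
RHS = 1/x + 1/y ≈ -1.5000
Since -0.3333 ≠ -1.5000, the equation fails at this point, so it cannot hold for all real values of x and y for which both sides are defined.
1/x + 1/y = (x+y)/(xy), which is not 1/(x+y).

Conclusion: No, this is NOT an identity.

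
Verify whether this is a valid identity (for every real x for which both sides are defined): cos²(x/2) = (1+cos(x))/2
Yes, this is an identity.

Claim: cos²(x/2) = (1+cos(x))/2.
Reasoning: Use cos(2θ) = 2cos²θ - 1 with θ = x/2: cos(x) = 2cos²(x/2) - 1. Solving for cos²(x/2) gives (1 + cos(x))/2.
So the two sides agree for every real x for which both sides are defined.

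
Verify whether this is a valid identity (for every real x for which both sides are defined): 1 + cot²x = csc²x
Yes, this is an identity.

Claim: 1 + cot²x = csc²x.
Reasoning: Start from sin²x + cos²x = 1 and divide every term by sin²x (allowed wherever cot x and csc x are defined): 1 + cot²x = 1/sin²x = csc²x.
So the two sides agree for every real x for which both sides are defined.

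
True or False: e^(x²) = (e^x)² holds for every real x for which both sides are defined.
False.

Claim: e^(x²) = (e^x)².
Test a specific point where both sides are defined: x = 3/2.
LHS = e^(x²) ≈ 9.4877
RHS = (e^x)² ≈ 20.0855
Since 9.4877 ≠ 20.0855, the equation fails at this point, so it cannot hold for every real x for which both sides are defined.
(e^x)² = e^(2x), and 2x ≠ x² in general.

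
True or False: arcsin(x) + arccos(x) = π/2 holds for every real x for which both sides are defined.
True.

Claim: arcsin(x) + arccos(x) = π/2.
Reasoning: Both sides are defined for -1 ≤ x ≤ 1. Let θ = arcsin(x), so sin θ = x and θ ∈ [-π/2, π/2]. Then cos(π/2 - θ) = sin θ = x and π/2 - θ ∈ [0, π], which is exactly the range of arccos, so arccos(x) = π/2 - θ. Adding: arcsin(x) + arccos(x) = θ + (π/2 - θ) = π/2.
So the two sides agree for every real x for which both sides are defined.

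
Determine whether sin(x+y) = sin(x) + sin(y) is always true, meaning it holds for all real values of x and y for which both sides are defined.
Claim: sin(x+y) = sin(x) + sin(y).
Test a specific point where both sides are defined: x = -π/2, y = -π/3.
LHS = sin(x+y) ≈ -0.5000
RHS = sin(x) + sin(y) ≈ -1.8660
Since -0.5000 ≠ -1.8660, the equation fails at this point, so it cannot hold for all real values of x and y for which both sides are defined.
The correct expansion is sin(x+y) = sin(x)cos(y) + cos(x)sin(y); sine is not additive.

Conclusion: No, this is NOT an identity.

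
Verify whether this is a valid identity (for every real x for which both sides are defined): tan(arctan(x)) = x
Yes, this is an identity.

Claim: tan(arctan(x)) = x.
Reasoning: For every real x, arctan(x) is by definition the angle in (-π/2, π/2) whose tangent equals x. Taking the tangent of that angle returns x.
So the two sides agree for every real x for which both sides are defined.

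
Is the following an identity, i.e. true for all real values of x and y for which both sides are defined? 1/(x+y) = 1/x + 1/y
Claim: 1/(x+y) = 1/x + 1/y.
Test a specific point where both sides are defined: x = 3, y = 2.
LHS = 1/(x+y) ≈ 0.2000
RHS = 1/x + 1/y ≈ 0.8333
Since 0.2000 ≠ 0.8333, the equation fails at this point, so it cannot hold for all real values of x and y for which both sides are defined.
1/x + 1/y = (x+y)/(xy), which is not 1/(x+y).

Conclusion: No, this is NOT an identity.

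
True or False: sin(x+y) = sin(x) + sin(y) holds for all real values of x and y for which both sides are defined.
Claim: sin(x+y) = sin(x) + sin(y).
Test a specific point where both sides are defined: x = 2π/3, y = -π/4.
LHS = sin(x+y) ≈ 0.9659
RHS = sin(x) + sin(y) ≈ 0.1589
Since 0.9659 ≠ 0.1589, the equation fails at this point, so it cannot hold for all real values of x and y for which both sides are defined.
The correct expansion is sin(x+y) = sin(x)cos(y) + cos(x)sin(y); sine is not additive.

Conclusion: False.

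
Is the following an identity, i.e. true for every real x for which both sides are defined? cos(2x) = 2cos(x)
Claim: cos(2x) = 2cos(x).
Test a specific point where both sides are defined: x = -π/4.
LHS = cos(2x) ≈ 0.0000
RHS = 2cos(x) ≈ 1.4142
Since 0.0000 ≠ 1.4142, the equation fails at this point, so it cannot hold for every real x for which both sides are defined.
The correct double-angle formula is cos(2x) = cos²x - sin²x.

Conclusion: No, this is NOT an identity.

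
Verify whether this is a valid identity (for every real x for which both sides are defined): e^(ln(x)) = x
Yes, this is an identity.

Claim: e^(ln(x)) = x.
Reasoning: For x > 0, ln(x) is by definition the exponent p such that e^p = x. Raising e to that exponent therefore returns x: e^(ln x) = x.
So the two sides agree for every real x for which both sides are defined.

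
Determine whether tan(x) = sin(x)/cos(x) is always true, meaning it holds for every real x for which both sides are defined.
Yes, this is an identity.

Claim: tan(x) = sin(x)/cos(x).
Reasoning: For an angle x whose terminal point on the unit circle is (cos x, sin x), tan(x) is defined as the ratio (second coordinate)/(first coordinate) = sin(x)/cos(x), wherever cos(x) ≠ 0.
So the two sides agree for every real x for which both sides are defined.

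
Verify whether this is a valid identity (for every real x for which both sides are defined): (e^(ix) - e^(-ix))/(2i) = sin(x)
Yes, this is an identity.

Claim: (e^(ix) - e^(-ix))/(2i) = sin(x).
Reasoning: By Euler's formula e^(ix) = cos(x) + i·sin(x) and e^(-ix) = cos(x) - i·sin(x). Subtracting cancels the cosine terms: e^(ix) - e^(-ix) = 2i·sin(x); divide by 2i.
So the two sides agree for every real x for which both sides are defined.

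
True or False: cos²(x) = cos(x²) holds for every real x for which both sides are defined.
False.

Claim: cos²(x) = cos(x²).
Test a specific point where both sides are defined: x = -π/4.
LHS = cos²(x) ≈ 0.5000
RHS = cos(x²) ≈ 0.8157
Since 0.5000 ≠ 0.8157, the equation fails at this point, so it cannot hold for every real x for which both sides are defined.
cos²(x) means (cos x)², squaring the output; cos(x²) squares the input. These are different functions.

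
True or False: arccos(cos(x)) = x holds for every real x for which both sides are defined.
False.

Claim: arccos(cos(x)) = x.
Test a specific point where both sides are defined: x = -π/4.
LHS = arccos(cos(x)) ≈ 0.7854
RHS = x ≈ -0.7854
Since 0.7854 ≠ -0.7854, the equation fails at this point, so it cannot hold for every real x for which both sides are defined.
arccos only returns values in [0, π], so arccos(cos(x)) = x holds only for x in that interval, not for all real x.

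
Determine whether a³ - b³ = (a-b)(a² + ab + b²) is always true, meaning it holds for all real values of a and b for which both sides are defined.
Claim: a³ - b³ = (a-b)(a² + ab + b²).
Reasoning: Expand the right side: (a-b)(a² + ab + b²) = a³ + a²b + ab² - a²b - ab² - b³ = a³ - b³ (the middle terms cancel in pairs).
So the two sides agree for all real values of a and b for which both sides are defined.

Conclusion: Yes, this is an identity.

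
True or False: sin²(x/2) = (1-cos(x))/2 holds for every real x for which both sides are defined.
True.

Claim: sin²(x/2) = (1-cos(x))/2.
Reasoning: Use cos(2θ) = 1 - 2sin²θ with θ = x/2: cos(x) = 1 - 2sin²(x/2). Solving for sin²(x/2) gives (1 - cos(x))/2.
So the two sides agree for every real x for which both sides are defined.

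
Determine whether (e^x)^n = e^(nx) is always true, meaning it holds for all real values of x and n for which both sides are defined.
Claim: (e^x)^n = e^(nx).
Reasoning: e^x is a positive real number, and for a positive base B and real exponent n, B^n = e^(n·ln B). With B = e^x, ln B = x, so (e^x)^n = e^(n·x).
So the two sides agree for all real values of x and n for which both sides are defined.

Conclusion: Yes, this is an identity.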